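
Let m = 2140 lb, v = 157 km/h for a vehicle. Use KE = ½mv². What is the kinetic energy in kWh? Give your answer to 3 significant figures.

0.256 kWh

KE is given directly by: KE = ½mv².
m = 2140 lb = 970.7 kg; v = 157 km/h = 43.61 m/s.
KE = 9.231×10^5 J  (the unit combination reduces to kg·m²/s² = J)
9.231×10^5 J × (1 kWh / 3.600×10^6 J) = 0.2564 kWh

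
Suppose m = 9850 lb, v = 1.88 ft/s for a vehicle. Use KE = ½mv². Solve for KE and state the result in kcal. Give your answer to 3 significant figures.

KE is given directly by: KE = ½mv².
m = 9850 lb = 4468 kg; v = 1.88 ft/s = 0.5730 m/s.
KE = 733.5 J
733.5 J × (1 kcal / 4184 J) = 0.1753 kcal

0.175 kcal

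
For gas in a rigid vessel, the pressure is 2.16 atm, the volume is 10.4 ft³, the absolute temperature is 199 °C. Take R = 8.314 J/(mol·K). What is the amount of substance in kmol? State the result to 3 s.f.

From the ideal-gas law: n = PV/(RT).
P = 2.16 atm = 2.189×10^5 Pa; V = 10.4 ft³ = 0.2945 m³; T = 199 °C = 472.1 K; R = 8.314 J/(mol·K).
n = 16.42 mol
16.42 mol × (1 kmol / 1000 mol) = 0.01642 kmol

0.0164 kmol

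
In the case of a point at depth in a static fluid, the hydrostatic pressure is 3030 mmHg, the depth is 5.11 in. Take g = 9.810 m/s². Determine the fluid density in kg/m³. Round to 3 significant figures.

Solving P = ρ·g·h for ρ: ρ = P/(g·h).
P = 3030 mmHg = 4.040×10^5 Pa; h = 5.11 in = 0.1298 m; g = 9.810 m/s².
ρ = 3.173×10^5 kg/m³

3.17×10^5 kg/m³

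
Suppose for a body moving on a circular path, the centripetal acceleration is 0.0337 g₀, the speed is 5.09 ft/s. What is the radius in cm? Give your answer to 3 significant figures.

Rearranging a = v²/r for r: r = v²/a.
a = 0.0337 g₀ = 0.3305 m/s²; v = 5.09 ft/s = 1.551 m/s.
r = 7.283 m
7.283 m × (1 cm / 0.01000 m) = 728.3 cm

728 cm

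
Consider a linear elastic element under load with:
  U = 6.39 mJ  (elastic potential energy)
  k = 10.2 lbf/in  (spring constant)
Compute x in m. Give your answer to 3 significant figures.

Rearranging: x = √(2U/k).
U = 6.39 mJ = 0.006390 J; k = 10.2 lbf/in = 1786 N/m.
x = 0.002675 m

0.00267 m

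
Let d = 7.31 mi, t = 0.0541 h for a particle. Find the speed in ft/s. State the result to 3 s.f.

Directly: v = d/t.
d = 7.31 mi = 11764 m; t = 0.0541 h = 194.8 s.
v = 60.40 m/s
60.40 m/s × (1 ft/s / 0.3048 m/s) = 198.2 ft/s

198 ft/s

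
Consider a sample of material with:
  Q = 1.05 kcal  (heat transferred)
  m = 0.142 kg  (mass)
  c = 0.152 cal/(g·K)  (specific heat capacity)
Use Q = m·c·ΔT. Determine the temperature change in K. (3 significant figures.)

48.6 K

Solving Q = m·c·ΔT for ΔT: ΔT = Q/(m·c).
Q = 1.05 kcal = 4393 J; m = 0.142 kg; c = 0.152 cal/(g·K) = 636.0 J/(kg·K).
ΔT = 48.65 K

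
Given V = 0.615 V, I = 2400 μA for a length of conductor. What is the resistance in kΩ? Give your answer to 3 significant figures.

0.256 kΩ

From Ohm's law: R = V/I.
V = 0.615 V; I = 2400 μA = 0.002400 A.
R = 256.2 Ω
256.2 Ω × (1 kΩ / 1000 Ω) = 0.2562 kΩ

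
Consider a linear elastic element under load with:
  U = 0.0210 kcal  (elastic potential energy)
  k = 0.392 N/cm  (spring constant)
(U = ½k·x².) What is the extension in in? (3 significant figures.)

83.4 in

Solving U = ½k·x² for x: x = √(2U/k).
U = 0.0210 kcal = 87.86 J; k = 0.392 N/cm = 39.20 N/m.
x = 2.117 m
2.117 m × (1 in / 0.02540 m) = 83.36 in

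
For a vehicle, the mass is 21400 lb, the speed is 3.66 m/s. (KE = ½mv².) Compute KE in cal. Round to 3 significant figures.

KE is given directly by: KE = ½mv².
m = 21400 lb = 9707 kg; v = 3.66 m/s.
KE = 65015 J
65015 J × (1 cal / 4.184 J) = 15539 cal

15500 cal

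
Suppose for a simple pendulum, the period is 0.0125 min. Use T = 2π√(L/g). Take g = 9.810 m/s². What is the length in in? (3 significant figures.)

5.50 in

Solving T = 2π√(L/g) for L: L = g·(T/2π)².
T = 0.0125 min = 0.7500 s; g = 9.810 m/s².
L = 0.1398 m
0.1398 m × (1 in / 0.02540 m) = 5.503 in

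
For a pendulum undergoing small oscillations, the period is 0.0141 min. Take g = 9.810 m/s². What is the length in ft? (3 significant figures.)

0.583 ft

Solving T = 2π√(L/g) for L: L = g·(T/2π)².
T = 0.0141 min = 0.8460 s; g = 9.810 m/s².
L = 0.1778 m
0.1778 m × (1 ft / 0.3048 m) = 0.5835 ft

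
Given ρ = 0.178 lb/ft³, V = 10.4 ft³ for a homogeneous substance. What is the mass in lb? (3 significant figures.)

Rearranging: m = ρV.
ρ = 0.178 lb/ft³ = 2.851 kg/m³; V = 10.4 ft³ = 0.2945 m³.
m = 0.8397 kg
0.8397 kg × (1 lb / 0.4536 kg) = 1.851 lb

1.85 lb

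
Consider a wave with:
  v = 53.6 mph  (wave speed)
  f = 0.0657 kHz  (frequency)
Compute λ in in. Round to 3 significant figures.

Rearranging v = f·λ for λ: λ = v/f.
v = 53.6 mph = 23.96 m/s; f = 0.0657 kHz = 65.70 Hz.
λ = 0.3647 m
0.3647 m × (1 in / 0.02540 m) = 14.36 in

14.4 in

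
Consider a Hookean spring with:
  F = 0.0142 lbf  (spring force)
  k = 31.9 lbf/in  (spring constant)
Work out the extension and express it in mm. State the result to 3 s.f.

Solving F = k·x for x: x = F/k.
F = 0.0142 lbf = 0.06316 N; k = 31.9 lbf/in = 5587 N/m.
x = 1.131×10^-5 m
1.131×10^-5 m × (1 mm / 0.001000 m) = 0.01131 mm

0.0113 mm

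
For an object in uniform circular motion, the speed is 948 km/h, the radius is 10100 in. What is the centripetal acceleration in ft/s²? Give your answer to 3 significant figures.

a is given directly by: a = v²/r.
v = 948 km/h = 263.3 m/s; r = 10100 in = 256.5 m.
a = 270.3 m/s²
270.3 m/s² × (1 ft/s² / 0.3048 m/s²) = 886.8 ft/s²

887 ft/s²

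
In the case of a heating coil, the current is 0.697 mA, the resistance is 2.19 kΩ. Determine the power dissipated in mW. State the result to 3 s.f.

1.06 mW

P is given directly by: P = I²R.
I = 0.697 mA = 6.970×10^-4 A; R = 2.19 kΩ = 2190 Ω.
P = 0.001064 W
0.001064 W × (1 mW / 0.001000 W) = 1.064 mW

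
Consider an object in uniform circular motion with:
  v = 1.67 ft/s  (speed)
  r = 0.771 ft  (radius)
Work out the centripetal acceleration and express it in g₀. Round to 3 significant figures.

0.112 g₀

a is given directly by: a = v²/r.
v = 1.67 ft/s = 0.5090 m/s; r = 0.771 ft = 0.2350 m.
a = 1.103 m/s²
1.103 m/s² × (1 g₀ / 9.807 m/s²) = 0.1124 g₀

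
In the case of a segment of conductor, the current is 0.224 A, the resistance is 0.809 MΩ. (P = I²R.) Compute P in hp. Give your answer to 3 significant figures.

54.4 hp

Directly: P = I²R.
I = 0.224 A; R = 0.809 MΩ = 8.090×10^5 Ω.
P = 40592 W
40592 W × (1 hp / 745.7 W) = 54.44 hp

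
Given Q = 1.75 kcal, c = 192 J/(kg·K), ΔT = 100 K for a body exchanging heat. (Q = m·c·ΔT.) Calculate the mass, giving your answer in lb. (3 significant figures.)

0.841 lb

Rearranging Q = m·c·ΔT for m: m = Q/(c·ΔT).
Q = 1.75 kcal = 7322 J; c = 192 J/(kg·K); ΔT = 100 K.
m = 0.3814 kg
0.3814 kg × (1 lb / 0.4536 kg) = 0.8407 lb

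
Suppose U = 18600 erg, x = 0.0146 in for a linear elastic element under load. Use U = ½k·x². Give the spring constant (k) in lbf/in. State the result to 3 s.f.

Rearranging: k = 2U/x².
U = 18600 erg = 0.001860 J; x = 0.0146 in = 3.708×10^-4 m.
k = 27050 N/m
27050 N/m × (1 lbf/in / 175.1 N/m) = 154.5 lbf/in

154 lbf/in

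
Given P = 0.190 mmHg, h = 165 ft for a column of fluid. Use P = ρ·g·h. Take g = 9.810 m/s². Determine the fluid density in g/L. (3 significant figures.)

Rearranging: ρ = P/(g·h).
P = 0.190 mmHg = 25.33 Pa; h = 165 ft = 50.29 m; g = 9.810 m/s².
ρ = 0.05134 kg/m³
Since 1 g/L = 1 kg/m³, 0.05134 g/L.

0.0513 g/L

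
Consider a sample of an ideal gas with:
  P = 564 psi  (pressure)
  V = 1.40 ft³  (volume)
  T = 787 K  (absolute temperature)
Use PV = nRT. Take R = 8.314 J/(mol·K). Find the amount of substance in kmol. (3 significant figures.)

0.0236 kmol

Rearranging: n = PV/(RT).
P = 564 psi = 3.889×10^6 Pa; V = 1.40 ft³ = 0.03964 m³; T = 787 K; R = 8.314 J/(mol·K).
n = 23.56 mol
23.56 mol × (1 kmol / 1000 mol) = 0.02356 kmol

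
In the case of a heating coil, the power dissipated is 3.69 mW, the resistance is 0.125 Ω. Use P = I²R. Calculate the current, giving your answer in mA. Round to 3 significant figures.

172 mA

Solving P = I²R for I: I = √(P/R).
P = 3.69 mW = 0.003690 W; R = 0.125 Ω.
I = 0.1718 A
0.1718 A × (1 mA / 0.001000 A) = 171.8 mA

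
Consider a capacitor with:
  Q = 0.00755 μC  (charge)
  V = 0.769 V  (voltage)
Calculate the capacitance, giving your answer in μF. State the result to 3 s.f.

0.00982 μF

Directly: C = Q/V.
Q = 0.00755 μC = 7.550×10^-9 C; V = 0.769 V.
C = 9.818×10^-9 F
9.818×10^-9 F × (1 μF / 1.000×10^-6 F) = 0.009818 μF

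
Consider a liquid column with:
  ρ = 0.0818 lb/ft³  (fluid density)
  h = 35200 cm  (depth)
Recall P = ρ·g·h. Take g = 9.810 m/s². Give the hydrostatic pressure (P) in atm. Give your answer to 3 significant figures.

0.0447 atm

Directly: P = ρgh.
ρ = 0.0818 lb/ft³ = 1.310 kg/m³; h = 35200 cm = 352.0 m; g = 9.810 m/s².
P = 4525 Pa  (the unit combination reduces to kg/(m·s²) = Pa)
4525 Pa × (1 atm / 1.013×10^5 Pa) = 0.04465 atm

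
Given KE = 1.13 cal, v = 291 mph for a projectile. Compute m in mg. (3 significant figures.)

Solving KE = ½mv² for m: m = 2·KE/v².
KE = 1.13 cal = 4.728 J; v = 291 mph = 130.1 m/s.
m = 5.588×10^-4 kg
5.588×10^-4 kg × (1 mg / 1.000×10^-6 kg) = 558.8 mg

559 mg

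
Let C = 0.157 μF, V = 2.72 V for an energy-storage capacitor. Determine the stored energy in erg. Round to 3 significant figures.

Directly: E = ½CV².
C = 0.157 μF = 1.570×10^-7 F; V = 2.72 V.
E = 5.808×10^-7 J
5.808×10^-7 J × (1 erg / 1.000×10^-7 J) = 5.808 erg

5.81 erg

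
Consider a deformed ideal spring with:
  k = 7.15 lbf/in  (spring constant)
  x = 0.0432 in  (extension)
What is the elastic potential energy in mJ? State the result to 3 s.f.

0.754 mJ

U is given directly by: U = ½kx².
k = 7.15 lbf/in = 1252 N/m; x = 0.0432 in = 0.001097 m.
U = 7.538×10^-4 J
7.538×10^-4 J × (1 mJ / 0.001000 J) = 0.7538 mJ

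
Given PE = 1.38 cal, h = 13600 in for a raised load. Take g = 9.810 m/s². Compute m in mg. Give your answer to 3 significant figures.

1700 mg

Solving PE = m·g·h for m: m = PE/(g·h).
PE = 1.38 cal = 5.774 J; h = 13600 in = 345.4 m; g = 9.810 m/s².
m = 0.001704 kg
0.001704 kg × (1 mg / 1.000×10^-6 kg) = 1704 mg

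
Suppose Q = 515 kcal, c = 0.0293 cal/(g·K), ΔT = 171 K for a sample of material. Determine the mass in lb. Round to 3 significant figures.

Rearranging Q = m·c·ΔT for m: m = Q/(c·ΔT).
Q = 515 kcal = 2.155×10^6 J; c = 0.0293 cal/(g·K) = 122.6 J/(kg·K); ΔT = 171 K.
m = 102.8 kg
102.8 kg × (1 lb / 0.4536 kg) = 226.6 lb

227 lb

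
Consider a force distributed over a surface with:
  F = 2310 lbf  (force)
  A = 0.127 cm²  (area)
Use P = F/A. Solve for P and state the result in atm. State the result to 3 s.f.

Directly: P = F/A.
F = 2310 lbf = 10275 N; A = 0.127 cm² = 1.270×10^-5 m².
P = 8.091×10^8 Pa
8.091×10^8 Pa × (1 atm / 1.013×10^5 Pa) = 7985 atm

7990 atm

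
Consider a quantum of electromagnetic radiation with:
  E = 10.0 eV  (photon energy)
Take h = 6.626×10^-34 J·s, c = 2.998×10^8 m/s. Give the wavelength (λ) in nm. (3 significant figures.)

124 nm

Rearranging: λ = hc/E.
E = 10.0 eV = 1.602×10^-18 J; h = 6.626×10^-34 J·s; c = 2.998×10^8 m/s.
λ = 1.240×10^-7 m
1.240×10^-7 m × (1 nm / 1.000×10^-9 m) = 124.0 nm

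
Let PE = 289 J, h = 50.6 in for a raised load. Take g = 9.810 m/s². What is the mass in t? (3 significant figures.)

Rearranging PE = m·g·h for m: m = PE/(g·h).
PE = 289 J; h = 50.6 in = 1.285 m; g = 9.810 m/s².
m = 22.92 kg
22.92 kg × (1 t / 1000 kg) = 0.02292 t

0.0229 t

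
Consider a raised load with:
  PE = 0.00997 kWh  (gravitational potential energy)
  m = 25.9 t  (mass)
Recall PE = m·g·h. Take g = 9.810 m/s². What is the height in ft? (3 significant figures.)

0.463 ft

Solving PE = m·g·h for h: h = PE/(m·g).
PE = 0.00997 kWh = 35892 J; m = 25.9 t = 25900 kg; g = 9.810 m/s².
h = 0.1413 m
0.1413 m × (1 ft / 0.3048 m) = 0.4635 ft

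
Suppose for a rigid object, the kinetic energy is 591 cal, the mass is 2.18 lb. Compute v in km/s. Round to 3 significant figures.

0.0707 km/s

Solving KE = ½mv² for v: v = √(2·KE/m).
KE = 591 cal = 2473 J; m = 2.18 lb = 0.9888 kg.
v = 70.72 m/s
70.72 m/s × (1 km/s / 1000 m/s) = 0.07072 km/s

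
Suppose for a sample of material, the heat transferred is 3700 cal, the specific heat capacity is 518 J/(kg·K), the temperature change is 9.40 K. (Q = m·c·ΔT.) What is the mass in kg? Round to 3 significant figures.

Solving Q = m·c·ΔT for m: m = Q/(c·ΔT).
Q = 3700 cal = 15481 J; c = 518 J/(kg·K); ΔT = 9.40 K.
m = 3.179 kg

3.18 kg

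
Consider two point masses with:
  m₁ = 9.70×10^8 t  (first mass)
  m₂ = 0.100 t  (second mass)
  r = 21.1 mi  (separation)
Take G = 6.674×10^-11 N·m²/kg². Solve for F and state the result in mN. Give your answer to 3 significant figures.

0.00561 mN

Directly: F = Gm₁m₂/r².
m₁ = 9.70×10^8 t = 9.700×10^11 kg; m₂ = 0.100 t = 100.0 kg; r = 21.1 mi = 33957 m; G = 6.674×10^-11 N·m²/kg².
F = 5.614×10^-6 N
5.614×10^-6 N × (1 mN / 0.001000 N) = 0.005614 mN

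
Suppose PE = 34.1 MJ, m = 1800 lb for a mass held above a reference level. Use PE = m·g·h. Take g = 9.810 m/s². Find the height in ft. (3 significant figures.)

14000 ft

Rearranging: h = PE/(m·g).
PE = 34.1 MJ = 3.410×10^7 J; m = 1800 lb = 816.5 kg; g = 9.810 m/s².
h = 4257 m
4257 m × (1 ft / 0.3048 m) = 13968 ft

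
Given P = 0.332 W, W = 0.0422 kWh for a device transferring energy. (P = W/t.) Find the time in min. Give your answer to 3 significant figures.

Solving P = W/t for t: t = W/P.
P = 0.332 W; W = 0.0422 kWh = 1.519×10^5 J.
t = 4.576×10^5 s
4.576×10^5 s × (1 min / 60.00 s) = 7627 min

7630 min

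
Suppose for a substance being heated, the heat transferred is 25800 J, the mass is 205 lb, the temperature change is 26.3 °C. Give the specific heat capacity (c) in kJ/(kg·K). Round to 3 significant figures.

0.0105 kJ/(kg·K)

Rearranging Q = m·c·ΔT for c: c = Q/(m·ΔT).
Q = 25800 J; m = 205 lb = 92.99 kg; ΔT = 26.3 °C = 26.30 K.
c = 10.55 J/(kg·K)
10.55 J/(kg·K) × (1 kJ/(kg·K) / 1000 J/(kg·K)) = 0.01055 kJ/(kg·K)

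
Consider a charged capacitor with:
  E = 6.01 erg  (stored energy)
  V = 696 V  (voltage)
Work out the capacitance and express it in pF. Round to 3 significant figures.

Rearranging: C = 2E/V².
E = 6.01 erg = 6.010×10^-7 J; V = 696 V.
C = 2.481×10^-12 F
2.481×10^-12 F × (1 pF / 1.000×10^-12 F) = 2.481 pF

2.48 pF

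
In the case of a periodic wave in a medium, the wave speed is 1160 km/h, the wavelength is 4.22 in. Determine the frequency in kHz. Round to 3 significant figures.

Rearranging: f = v/λ.
v = 1160 km/h = 322.2 m/s; λ = 4.22 in = 0.1072 m.
f = 3006 Hz
3006 Hz × (1 kHz / 1000 Hz) = 3.006 kHz

3.01 kHz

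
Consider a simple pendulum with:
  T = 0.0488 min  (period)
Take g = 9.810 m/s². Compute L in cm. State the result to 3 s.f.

Rearranging: L = g·(T/2π)².
T = 0.0488 min = 2.928 s; g = 9.810 m/s².
L = 2.130 m
2.130 m × (1 cm / 0.01000 m) = 213.0 cm

213 cm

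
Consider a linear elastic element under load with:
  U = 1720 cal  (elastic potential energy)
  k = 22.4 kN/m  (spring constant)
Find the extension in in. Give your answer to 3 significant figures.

Solving U = ½k·x² for x: x = √(2U/k).
U = 1720 cal = 7196 J; k = 22.4 kN/m = 22400 N/m.
x = 0.8016 m
0.8016 m × (1 in / 0.02540 m) = 31.56 in

31.6 in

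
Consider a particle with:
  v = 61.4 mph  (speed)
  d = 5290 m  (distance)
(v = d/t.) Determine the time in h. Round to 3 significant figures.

0.0535 h

Rearranging v = d/t for t: t = d/v.
v = 61.4 mph = 27.45 m/s; d = 5290 m.
t = 192.7 s
192.7 s × (1 h / 3600 s) = 0.05354 h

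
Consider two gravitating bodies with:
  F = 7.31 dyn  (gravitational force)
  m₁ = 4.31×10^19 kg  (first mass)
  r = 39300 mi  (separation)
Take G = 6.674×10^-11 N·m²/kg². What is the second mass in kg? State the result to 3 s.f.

From Newton's law of gravitation: m₂ = F·r²/(G·m₁).
F = 7.31 dyn = 7.310×10^-5 N; m₁ = 4.31×10^19 kg; r = 39300 mi = 6.325×10^7 m; G = 6.674×10^-11 N·m²/kg².
m₂ = 101.7 kg

102 kg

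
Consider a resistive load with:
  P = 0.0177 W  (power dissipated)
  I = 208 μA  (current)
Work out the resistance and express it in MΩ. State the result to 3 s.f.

Solving P = I²R for R: R = P/I².
P = 0.0177 W; I = 208 μA = 2.080×10^-4 A.
R = 4.091×10^5 Ω
4.091×10^5 Ω × (1 MΩ / 1.000×10^6 Ω) = 0.4091 MΩ

0.409 MΩ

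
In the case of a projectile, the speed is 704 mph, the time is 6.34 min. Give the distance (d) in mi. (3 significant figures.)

Solving v = d/t for d: d = v·t.
v = 704 mph = 314.7 m/s; t = 6.34 min = 380.4 s.
d = 1.197×10^5 m
1.197×10^5 m × (1 mi / 1609 m) = 74.39 mi

74.4 mi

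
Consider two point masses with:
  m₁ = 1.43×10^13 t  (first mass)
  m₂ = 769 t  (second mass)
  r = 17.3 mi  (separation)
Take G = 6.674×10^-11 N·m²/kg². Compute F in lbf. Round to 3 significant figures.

F is given directly by: F = Gm₁m₂/r².
m₁ = 1.43×10^13 t = 1.430×10^16 kg; m₂ = 769 t = 7.690×10^5 kg; r = 17.3 mi = 27842 m; G = 6.674×10^-11 N·m²/kg².
F = 946.8 N  (the unit combination reduces to kg·m/s² = N)
946.8 N × (1 lbf / 4.448 N) = 212.8 lbf

213 lbf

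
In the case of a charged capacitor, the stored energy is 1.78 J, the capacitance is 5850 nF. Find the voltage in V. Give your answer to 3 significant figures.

Solving E = ½C·V² for V: V = √(2E/C).
E = 1.78 J; C = 5850 nF = 5.850×10^-6 F.
V = 780.1 V

780 V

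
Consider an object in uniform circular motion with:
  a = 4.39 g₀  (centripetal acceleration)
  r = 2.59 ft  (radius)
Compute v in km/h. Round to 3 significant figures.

21.0 km/h

Solving a = v²/r for v: v = √(a·r).
a = 4.39 g₀ = 43.05 m/s²; r = 2.59 ft = 0.7894 m.
v = 5.830 m/s
5.830 m/s × (1 km/h / 0.2778 m/s) = 20.99 km/h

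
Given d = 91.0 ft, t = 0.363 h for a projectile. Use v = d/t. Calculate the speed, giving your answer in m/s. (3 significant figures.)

0.0212 m/s

v is given directly by: v = d/t.
d = 91.0 ft = 27.74 m; t = 0.363 h = 1307 s.
v = 0.02122 m/s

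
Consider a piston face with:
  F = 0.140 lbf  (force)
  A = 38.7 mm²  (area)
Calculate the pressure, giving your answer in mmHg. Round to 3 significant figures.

121 mmHg

P is given directly by: P = F/A.
F = 0.140 lbf = 0.6228 N; A = 38.7 mm² = 3.870×10^-5 m².
P = 16092 Pa
16092 Pa × (1 mmHg / 133.3 Pa) = 120.7 mmHg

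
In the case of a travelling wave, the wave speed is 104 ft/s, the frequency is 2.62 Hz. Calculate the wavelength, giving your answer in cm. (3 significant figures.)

Solving v = f·λ for λ: λ = v/f.
v = 104 ft/s = 31.70 m/s; f = 2.62 Hz.
λ = 12.10 m
12.10 m × (1 cm / 0.01000 m) = 1210 cm

1210 cm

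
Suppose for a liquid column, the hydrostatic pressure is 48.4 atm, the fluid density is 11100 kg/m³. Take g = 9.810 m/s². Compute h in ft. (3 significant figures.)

Rearranging: h = P/(ρ·g).
P = 48.4 atm = 4.904×10^6 Pa; ρ = 11100 kg/m³; g = 9.810 m/s².
h = 45.04 m
45.04 m × (1 ft / 0.3048 m) = 147.8 ft

148 ft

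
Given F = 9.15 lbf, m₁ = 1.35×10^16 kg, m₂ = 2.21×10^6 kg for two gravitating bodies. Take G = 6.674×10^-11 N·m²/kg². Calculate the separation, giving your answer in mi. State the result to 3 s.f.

From Newton's law of gravitation: r = √(G·m₁m₂/F).
F = 9.15 lbf = 40.70 N; m₁ = 1.35×10^16 kg; m₂ = 2.21×10^6 kg; G = 6.674×10^-11 N·m²/kg².
r = 2.212×10^5 m
2.212×10^5 m × (1 mi / 1609 m) = 137.4 mi

137 mi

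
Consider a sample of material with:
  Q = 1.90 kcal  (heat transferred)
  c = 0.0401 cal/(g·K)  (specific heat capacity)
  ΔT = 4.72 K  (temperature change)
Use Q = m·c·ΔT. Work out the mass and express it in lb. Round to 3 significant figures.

22.1 lb

Solving Q = m·c·ΔT for m: m = Q/(c·ΔT).
Q = 1.90 kcal = 7950 J; c = 0.0401 cal/(g·K) = 167.8 J/(kg·K); ΔT = 4.72 K.
m = 10.04 kg
10.04 kg × (1 lb / 0.4536 kg) = 22.13 lb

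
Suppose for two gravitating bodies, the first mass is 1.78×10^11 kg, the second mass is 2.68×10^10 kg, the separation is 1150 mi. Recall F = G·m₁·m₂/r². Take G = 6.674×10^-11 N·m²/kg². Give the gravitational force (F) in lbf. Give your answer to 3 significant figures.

F is given directly by: F = Gm₁m₂/r².
m₁ = 1.78×10^11 kg; m₂ = 2.68×10^10 kg; r = 1150 mi = 1.851×10^6 m; G = 6.674×10^-11 N·m²/kg².
F = 0.09295 N  (the unit combination reduces to kg·m/s² = N)
0.09295 N × (1 lbf / 4.448 N) = 0.02090 lbf

0.0209 lbf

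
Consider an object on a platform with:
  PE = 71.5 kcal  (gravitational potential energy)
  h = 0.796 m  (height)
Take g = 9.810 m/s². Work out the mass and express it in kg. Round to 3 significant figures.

Rearranging: m = PE/(g·h).
PE = 71.5 kcal = 2.992×10^5 J; h = 0.796 m; g = 9.810 m/s².
m = 38310 kg

38300 kg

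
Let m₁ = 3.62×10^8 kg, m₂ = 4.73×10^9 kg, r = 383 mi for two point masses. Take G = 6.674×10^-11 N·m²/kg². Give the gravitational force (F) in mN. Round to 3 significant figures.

0.301 mN

From Newton's law of gravitation: F = Gm₁m₂/r².
m₁ = 3.62×10^8 kg; m₂ = 4.73×10^9 kg; r = 383 mi = 6.164×10^5 m; G = 6.674×10^-11 N·m²/kg².
F = 3.008×10^-4 N
3.008×10^-4 N × (1 mN / 0.001000 N) = 0.3008 mN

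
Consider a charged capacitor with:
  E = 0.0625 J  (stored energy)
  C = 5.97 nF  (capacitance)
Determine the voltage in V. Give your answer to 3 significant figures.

4580 V

Solving E = ½C·V² for V: V = √(2E/C).
E = 0.0625 J; C = 5.97 nF = 5.970×10^-9 F.
V = 4576 V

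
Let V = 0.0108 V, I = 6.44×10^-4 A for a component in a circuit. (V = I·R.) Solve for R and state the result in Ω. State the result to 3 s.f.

16.8 Ω

Rearranging: R = V/I.
V = 0.0108 V; I = 6.44×10^-4 A.
R = 16.77 Ω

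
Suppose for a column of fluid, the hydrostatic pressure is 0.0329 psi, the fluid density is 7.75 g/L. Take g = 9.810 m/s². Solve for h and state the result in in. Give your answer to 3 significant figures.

117 in

Rearranging: h = P/(ρ·g).
P = 0.0329 psi = 226.8 Pa; ρ = 7.75 g/L = 7.750 kg/m³; g = 9.810 m/s².
h = 2.984 m
2.984 m × (1 in / 0.02540 m) = 117.5 in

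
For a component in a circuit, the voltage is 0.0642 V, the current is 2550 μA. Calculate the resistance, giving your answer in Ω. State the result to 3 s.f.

Rearranging V = I·R for R: R = V/I.
V = 0.0642 V; I = 2550 μA = 0.002550 A.
R = 25.18 Ω

25.2 Ω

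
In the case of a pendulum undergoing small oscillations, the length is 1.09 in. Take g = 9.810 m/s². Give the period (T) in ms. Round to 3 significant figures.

334 ms

Directly: T = 2π√(L/g).
L = 1.09 in = 0.02769 m; g = 9.810 m/s².
T = 0.3338 s
0.3338 s × (1 ms / 0.001000 s) = 333.8 ms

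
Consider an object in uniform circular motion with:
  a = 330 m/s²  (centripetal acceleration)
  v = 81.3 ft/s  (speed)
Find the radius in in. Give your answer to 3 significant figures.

Rearranging: r = v²/a.
a = 330 m/s²; v = 81.3 ft/s = 24.78 m/s.
r = 1.861 m
1.861 m × (1 in / 0.02540 m) = 73.26 in

73.3 in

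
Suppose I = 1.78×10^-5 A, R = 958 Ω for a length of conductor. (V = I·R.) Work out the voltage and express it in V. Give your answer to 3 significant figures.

0.0171 V

V is given directly by: V = IR.
I = 1.78×10^-5 A; R = 958 Ω.
V = 0.01705 V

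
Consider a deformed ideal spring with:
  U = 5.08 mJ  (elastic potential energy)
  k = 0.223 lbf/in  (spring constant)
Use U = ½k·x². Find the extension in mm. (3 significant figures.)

16.1 mm

Solving U = ½k·x² for x: x = √(2U/k).
U = 5.08 mJ = 0.005080 J; k = 0.223 lbf/in = 39.05 N/m.
x = 0.01613 m
0.01613 m × (1 mm / 0.001000 m) = 16.13 mm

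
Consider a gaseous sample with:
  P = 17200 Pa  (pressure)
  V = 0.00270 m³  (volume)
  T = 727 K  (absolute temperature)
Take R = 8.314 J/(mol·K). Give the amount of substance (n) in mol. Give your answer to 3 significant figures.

0.00768 mol

From the ideal-gas law: n = PV/(RT).
P = 17200 Pa; V = 0.00270 m³; T = 727 K; R = 8.314 J/(mol·K).
n = 0.007683 mol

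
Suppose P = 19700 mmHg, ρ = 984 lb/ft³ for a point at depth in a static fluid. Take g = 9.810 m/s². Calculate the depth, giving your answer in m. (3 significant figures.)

Rearranging P = ρ·g·h for h: h = P/(ρ·g).
P = 19700 mmHg = 2.626×10^6 Pa; ρ = 984 lb/ft³ = 15762 kg/m³; g = 9.810 m/s².
h = 16.99 m

17.0 m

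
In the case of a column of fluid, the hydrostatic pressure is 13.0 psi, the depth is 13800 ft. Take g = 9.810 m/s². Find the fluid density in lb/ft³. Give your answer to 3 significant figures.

0.136 lb/ft³

Solving P = ρ·g·h for ρ: ρ = P/(g·h).
P = 13.0 psi = 89632 Pa; h = 13800 ft = 4206 m; g = 9.810 m/s².
ρ = 2.172 kg/m³
2.172 kg/m³ × (1 lb/ft³ / 16.02 kg/m³) = 0.1356 lb/ft³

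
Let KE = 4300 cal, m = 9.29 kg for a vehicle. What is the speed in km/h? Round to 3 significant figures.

Solving KE = ½mv² for v: v = √(2·KE/m).
KE = 4300 cal = 17991 J; m = 9.29 kg.
v = 62.24 m/s
62.24 m/s × (1 km/h / 0.2778 m/s) = 224.0 km/h

224 km/h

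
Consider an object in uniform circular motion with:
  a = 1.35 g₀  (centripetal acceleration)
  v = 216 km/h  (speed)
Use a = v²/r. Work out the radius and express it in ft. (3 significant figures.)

892 ft

Rearranging: r = v²/a.
a = 1.35 g₀ = 13.24 m/s²; v = 216 km/h = 60.00 m/s.
r = 271.9 m
271.9 m × (1 ft / 0.3048 m) = 892.1 ft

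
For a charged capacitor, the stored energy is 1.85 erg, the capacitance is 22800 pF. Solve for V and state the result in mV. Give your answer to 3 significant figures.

4030 mV

Rearranging E = ½C·V² for V: V = √(2E/C).
E = 1.85 erg = 1.850×10^-7 J; C = 22800 pF = 2.280×10^-8 F.
V = 4.028 V  (the unit combination reduces to kg·m²/(A·s³) = V)
4.028 V × (1 mV / 0.001000 V) = 4028 mV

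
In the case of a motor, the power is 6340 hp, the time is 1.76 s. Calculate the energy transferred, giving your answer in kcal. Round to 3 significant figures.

1990 kcal

Solving P = W/t for W: W = P·t.
P = 6340 hp = 4.728×10^6 W; t = 1.76 s.
W = 8.321×10^6 J  (the unit combination reduces to kg·m²/s² = J)
8.321×10^6 J × (1 kcal / 4184 J) = 1989 kcal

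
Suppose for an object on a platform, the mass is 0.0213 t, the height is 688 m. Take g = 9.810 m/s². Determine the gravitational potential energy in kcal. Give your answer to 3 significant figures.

34.4 kcal

PE is given directly by: PE = mgh.
m = 0.0213 t = 21.30 kg; h = 688 m; g = 9.810 m/s².
PE = 1.438×10^5 J
1.438×10^5 J × (1 kcal / 4184 J) = 34.36 kcal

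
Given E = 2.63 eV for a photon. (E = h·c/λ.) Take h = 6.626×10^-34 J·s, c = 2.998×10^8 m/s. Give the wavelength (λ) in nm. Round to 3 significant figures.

471 nm

Rearranging E = h·c/λ for λ: λ = hc/E.
E = 2.63 eV = 4.214×10^-19 J; h = 6.626×10^-34 J·s; c = 2.998×10^8 m/s.
λ = 4.714×10^-7 m
4.714×10^-7 m × (1 nm / 1.000×10^-9 m) = 471.4 nm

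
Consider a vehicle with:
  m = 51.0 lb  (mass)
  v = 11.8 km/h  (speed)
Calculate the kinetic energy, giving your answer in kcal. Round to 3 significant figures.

0.0297 kcal

Directly: KE = ½mv².
m = 51.0 lb = 23.13 kg; v = 11.8 km/h = 3.278 m/s.
KE = 124.3 J
124.3 J × (1 kcal / 4184 J) = 0.02970 kcal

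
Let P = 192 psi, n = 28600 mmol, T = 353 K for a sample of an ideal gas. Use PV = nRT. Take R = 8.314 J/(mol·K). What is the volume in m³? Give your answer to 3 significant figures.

From the ideal-gas law: V = nRT/P.
P = 192 psi = 1.324×10^6 Pa; n = 28600 mmol = 28.60 mol; T = 353 K; R = 8.314 J/(mol·K).
V = 0.06341 m³

0.0634 m³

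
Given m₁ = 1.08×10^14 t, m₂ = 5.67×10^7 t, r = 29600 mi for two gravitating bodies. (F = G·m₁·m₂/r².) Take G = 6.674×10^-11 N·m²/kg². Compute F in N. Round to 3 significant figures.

180 N

From Newton's law of gravitation: F = Gm₁m₂/r².
m₁ = 1.08×10^14 t = 1.080×10^17 kg; m₂ = 5.67×10^7 t = 5.670×10^10 kg; r = 29600 mi = 4.764×10^7 m; G = 6.674×10^-11 N·m²/kg².
F = 180.1 N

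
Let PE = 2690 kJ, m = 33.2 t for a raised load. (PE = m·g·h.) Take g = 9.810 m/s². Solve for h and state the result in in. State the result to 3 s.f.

325 in

Solving PE = m·g·h for h: h = PE/(m·g).
PE = 2690 kJ = 2.690×10^6 J; m = 33.2 t = 33200 kg; g = 9.810 m/s².
h = 8.259 m
8.259 m × (1 in / 0.02540 m) = 325.2 in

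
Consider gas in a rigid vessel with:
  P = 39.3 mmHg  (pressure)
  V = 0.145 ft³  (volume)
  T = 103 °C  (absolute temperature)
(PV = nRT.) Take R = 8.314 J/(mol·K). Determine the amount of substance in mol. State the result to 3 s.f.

0.00688 mol

From the ideal-gas law: n = PV/(RT).
P = 39.3 mmHg = 5240 Pa; V = 0.145 ft³ = 0.004106 m³; T = 103 °C = 376.1 K; R = 8.314 J/(mol·K).
n = 0.006879 mol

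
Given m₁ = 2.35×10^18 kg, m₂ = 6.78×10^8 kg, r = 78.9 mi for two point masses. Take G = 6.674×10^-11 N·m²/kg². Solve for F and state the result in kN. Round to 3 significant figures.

6600 kN

From Newton's law of gravitation: F = Gm₁m₂/r².
m₁ = 2.35×10^18 kg; m₂ = 6.78×10^8 kg; r = 78.9 mi = 1.270×10^5 m; G = 6.674×10^-11 N·m²/kg².
F = 6.595×10^6 N
6.595×10^6 N × (1 kN / 1000 N) = 6595 kN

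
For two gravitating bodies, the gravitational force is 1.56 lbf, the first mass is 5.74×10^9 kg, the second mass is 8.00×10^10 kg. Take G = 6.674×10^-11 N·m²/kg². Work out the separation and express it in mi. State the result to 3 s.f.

41.3 mi

Rearranging: r = √(G·m₁m₂/F).
F = 1.56 lbf = 6.939 N; m₁ = 5.74×10^9 kg; m₂ = 8.00×10^10 kg; G = 6.674×10^-11 N·m²/kg².
r = 66457 m
66457 m × (1 mi / 1609 m) = 41.29 mi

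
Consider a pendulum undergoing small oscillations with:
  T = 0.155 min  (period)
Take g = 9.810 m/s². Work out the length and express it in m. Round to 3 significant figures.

21.5 m

Solving T = 2π√(L/g) for L: L = g·(T/2π)².
T = 0.155 min = 9.300 s; g = 9.810 m/s².
L = 21.49 m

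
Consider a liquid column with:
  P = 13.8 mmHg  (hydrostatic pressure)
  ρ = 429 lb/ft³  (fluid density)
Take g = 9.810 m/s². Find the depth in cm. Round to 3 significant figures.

2.73 cm

Rearranging P = ρ·g·h for h: h = P/(ρ·g).
P = 13.8 mmHg = 1840 Pa; ρ = 429 lb/ft³ = 6872 kg/m³; g = 9.810 m/s².
h = 0.02729 m
0.02729 m × (1 cm / 0.01000 m) = 2.729 cm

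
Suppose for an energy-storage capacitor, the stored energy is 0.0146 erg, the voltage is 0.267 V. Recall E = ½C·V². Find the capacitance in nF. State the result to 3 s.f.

41.0 nF

Rearranging: C = 2E/V².
E = 0.0146 erg = 1.460×10^-9 J; V = 0.267 V.
C = 4.096×10^-8 F
4.096×10^-8 F × (1 nF / 1.000×10^-9 F) = 40.96 nF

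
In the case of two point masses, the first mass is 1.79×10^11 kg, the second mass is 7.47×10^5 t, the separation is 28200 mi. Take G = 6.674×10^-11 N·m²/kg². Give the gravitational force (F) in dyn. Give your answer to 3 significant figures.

0.433 dyn

From Newton's law of gravitation: F = Gm₁m₂/r².
m₁ = 1.79×10^11 kg; m₂ = 7.47×10^5 t = 7.470×10^8 kg; r = 28200 mi = 4.538×10^7 m; G = 6.674×10^-11 N·m²/kg².
F = 4.333×10^-6 N
4.333×10^-6 N × (1 dyn / 1.000×10^-5 N) = 0.4333 dyn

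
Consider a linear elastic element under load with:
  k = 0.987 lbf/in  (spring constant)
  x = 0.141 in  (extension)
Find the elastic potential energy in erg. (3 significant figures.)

11100 erg

U is given directly by: U = ½kx².
k = 0.987 lbf/in = 172.9 N/m; x = 0.141 in = 0.003581 m.
U = 0.001109 J
0.001109 J × (1 erg / 1.000×10^-7 J) = 11085 erg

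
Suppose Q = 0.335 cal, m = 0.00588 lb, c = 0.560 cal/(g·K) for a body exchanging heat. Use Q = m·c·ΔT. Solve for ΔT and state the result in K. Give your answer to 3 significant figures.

0.224 K

Rearranging Q = m·c·ΔT for ΔT: ΔT = Q/(m·c).
Q = 0.335 cal = 1.402 J; m = 0.00588 lb = 0.002667 kg; c = 0.560 cal/(g·K) = 2343 J/(kg·K).
ΔT = 0.2243 K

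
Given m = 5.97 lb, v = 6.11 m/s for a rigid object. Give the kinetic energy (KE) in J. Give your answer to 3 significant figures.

50.5 J

Directly: KE = ½mv².
m = 5.97 lb = 2.708 kg; v = 6.11 m/s.
KE = 50.55 J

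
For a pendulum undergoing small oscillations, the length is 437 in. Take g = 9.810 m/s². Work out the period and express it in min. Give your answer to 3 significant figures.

0.111 min

Directly: T = 2π√(L/g).
L = 437 in = 11.10 m; g = 9.810 m/s².
T = 6.683 s
6.683 s × (1 min / 60.00 s) = 0.1114 min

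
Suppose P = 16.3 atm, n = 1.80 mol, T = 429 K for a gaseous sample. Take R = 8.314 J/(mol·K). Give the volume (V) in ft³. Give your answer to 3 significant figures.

0.137 ft³

From the ideal-gas law: V = nRT/P.
P = 16.3 atm = 1.652×10^6 Pa; n = 1.80 mol; T = 429 K; R = 8.314 J/(mol·K).
V = 0.003887 m³
0.003887 m³ × (1 ft³ / 0.02832 m³) = 0.1373 ft³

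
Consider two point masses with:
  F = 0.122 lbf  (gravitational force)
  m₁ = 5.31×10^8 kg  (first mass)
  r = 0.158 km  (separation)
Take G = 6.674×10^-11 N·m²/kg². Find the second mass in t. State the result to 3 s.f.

382 t

From Newton's law of gravitation: m₂ = F·r²/(G·m₁).
F = 0.122 lbf = 0.5427 N; m₁ = 5.31×10^8 kg; r = 0.158 km = 158.0 m; G = 6.674×10^-11 N·m²/kg².
m₂ = 3.823×10^5 kg
3.823×10^5 kg × (1 t / 1000 kg) = 382.3 t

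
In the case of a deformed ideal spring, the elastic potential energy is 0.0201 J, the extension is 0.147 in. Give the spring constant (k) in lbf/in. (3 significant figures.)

16.5 lbf/in

Rearranging U = ½k·x² for k: k = 2U/x².
U = 0.0201 J; x = 0.147 in = 0.003734 m.
k = 2884 N/m
2884 N/m × (1 lbf/in / 175.1 N/m) = 16.47 lbf/in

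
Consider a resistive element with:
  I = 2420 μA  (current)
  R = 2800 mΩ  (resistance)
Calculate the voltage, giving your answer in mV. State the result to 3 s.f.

6.78 mV

V is given directly by: V = IR.
I = 2420 μA = 0.002420 A; R = 2800 mΩ = 2.800 Ω.
V = 0.006776 V
0.006776 V × (1 mV / 0.001000 V) = 6.776 mV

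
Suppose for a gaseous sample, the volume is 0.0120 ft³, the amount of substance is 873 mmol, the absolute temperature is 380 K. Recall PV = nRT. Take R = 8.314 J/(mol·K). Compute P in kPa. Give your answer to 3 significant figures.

From the ideal-gas law: P = nRT/V.
V = 0.0120 ft³ = 3.398×10^-4 m³; n = 873 mmol = 0.8730 mol; T = 380 K; R = 8.314 J/(mol·K).
P = 8.117×10^6 Pa
8.117×10^6 Pa × (1 kPa / 1000 Pa) = 8117 kPa

8120 kPa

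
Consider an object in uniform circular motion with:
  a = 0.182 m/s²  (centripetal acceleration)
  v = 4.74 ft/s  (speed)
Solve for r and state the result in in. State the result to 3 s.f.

452 in

Rearranging: r = v²/a.
a = 0.182 m/s²; v = 4.74 ft/s = 1.445 m/s.
r = 11.47 m
11.47 m × (1 in / 0.02540 m) = 451.5 in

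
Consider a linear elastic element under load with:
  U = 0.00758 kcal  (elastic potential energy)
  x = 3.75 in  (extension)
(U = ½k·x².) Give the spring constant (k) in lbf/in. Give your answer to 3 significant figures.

39.9 lbf/in

Rearranging: k = 2U/x².
U = 0.00758 kcal = 31.71 J; x = 3.75 in = 0.09525 m.
k = 6991 N/m
6991 N/m × (1 lbf/in / 175.1 N/m) = 39.92 lbf/in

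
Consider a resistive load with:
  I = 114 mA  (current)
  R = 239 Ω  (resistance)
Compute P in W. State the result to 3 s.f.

3.11 W

Directly: P = I²R.
I = 114 mA = 0.1140 A; R = 239 Ω.
P = 3.106 W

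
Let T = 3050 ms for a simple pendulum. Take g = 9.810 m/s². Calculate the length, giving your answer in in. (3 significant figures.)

91.0 in

Solving T = 2π√(L/g) for L: L = g·(T/2π)².
T = 3050 ms = 3.050 s; g = 9.810 m/s².
L = 2.312 m
2.312 m × (1 in / 0.02540 m) = 91.01 in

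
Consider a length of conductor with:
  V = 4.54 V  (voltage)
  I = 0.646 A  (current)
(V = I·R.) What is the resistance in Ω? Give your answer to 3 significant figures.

7.03 Ω

From Ohm's law: R = V/I.
V = 4.54 V; I = 0.646 A.
R = 7.028 Ω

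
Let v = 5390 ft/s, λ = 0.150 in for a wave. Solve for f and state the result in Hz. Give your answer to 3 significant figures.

4.31×10^5 Hz

Solving v = f·λ for f: f = v/λ.
v = 5390 ft/s = 1643 m/s; λ = 0.150 in = 0.003810 m.
f = 4.312×10^5 Hz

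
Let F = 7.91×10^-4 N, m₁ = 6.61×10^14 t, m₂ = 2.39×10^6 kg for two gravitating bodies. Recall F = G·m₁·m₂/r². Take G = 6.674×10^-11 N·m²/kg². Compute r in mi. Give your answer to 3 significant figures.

2.27×10^5 mi

From Newton's law of gravitation: r = √(G·m₁m₂/F).
F = 7.91×10^-4 N; m₁ = 6.61×10^14 t = 6.610×10^17 kg; m₂ = 2.39×10^6 kg; G = 6.674×10^-11 N·m²/kg².
r = 3.651×10^8 m
3.651×10^8 m × (1 mi / 1609 m) = 2.269×10^5 mi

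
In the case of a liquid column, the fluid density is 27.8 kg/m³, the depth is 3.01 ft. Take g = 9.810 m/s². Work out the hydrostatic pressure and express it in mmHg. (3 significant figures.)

1.88 mmHg

P is given directly by: P = ρgh.
ρ = 27.8 kg/m³; h = 3.01 ft = 0.9174 m; g = 9.810 m/s².
P = 250.2 Pa
250.2 Pa × (1 mmHg / 133.3 Pa) = 1.877 mmHg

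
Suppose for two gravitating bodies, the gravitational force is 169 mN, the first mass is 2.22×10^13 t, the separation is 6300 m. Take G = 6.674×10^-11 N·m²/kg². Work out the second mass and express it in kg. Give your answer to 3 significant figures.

Rearranging F = G·m₁·m₂/r² for m₂: m₂ = F·r²/(G·m₁).
F = 169 mN = 0.1690 N; m₁ = 2.22×10^13 t = 2.220×10^16 kg; r = 6300 m; G = 6.674×10^-11 N·m²/kg².
m₂ = 4.527 kg

4.53 kg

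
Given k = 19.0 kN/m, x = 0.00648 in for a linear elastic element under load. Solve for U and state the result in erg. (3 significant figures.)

2570 erg

Directly: U = ½kx².
k = 19.0 kN/m = 19000 N/m; x = 0.00648 in = 1.646×10^-4 m.
U = 2.574×10^-4 J  (the unit combination reduces to kg·m²/s² = J)
2.574×10^-4 J × (1 erg / 1.000×10^-7 J) = 2574 erg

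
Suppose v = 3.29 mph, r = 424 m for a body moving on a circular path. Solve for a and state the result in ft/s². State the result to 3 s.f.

Directly: a = v²/r.
v = 3.29 mph = 1.471 m/s; r = 424 m.
a = 0.005102 m/s²
0.005102 m/s² × (1 ft/s² / 0.3048 m/s²) = 0.01674 ft/s²

0.0167 ft/s²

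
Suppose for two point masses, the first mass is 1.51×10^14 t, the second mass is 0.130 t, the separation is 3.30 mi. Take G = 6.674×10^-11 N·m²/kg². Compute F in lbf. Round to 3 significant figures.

From Newton's law of gravitation: F = Gm₁m₂/r².
m₁ = 1.51×10^14 t = 1.510×10^17 kg; m₂ = 0.130 t = 130.0 kg; r = 3.30 mi = 5311 m; G = 6.674×10^-11 N·m²/kg².
F = 46.45 N
46.45 N × (1 lbf / 4.448 N) = 10.44 lbf

10.4 lbf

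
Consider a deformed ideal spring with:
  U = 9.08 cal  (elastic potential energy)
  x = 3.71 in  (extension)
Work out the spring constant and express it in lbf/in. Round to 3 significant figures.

48.9 lbf/in

Rearranging U = ½k·x² for k: k = 2U/x².
U = 9.08 cal = 37.99 J; x = 3.71 in = 0.09423 m.
k = 8556 N/m
8556 N/m × (1 lbf/in / 175.1 N/m) = 48.86 lbf/in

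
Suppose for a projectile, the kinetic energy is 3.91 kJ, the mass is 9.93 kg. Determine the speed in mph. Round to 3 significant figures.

Rearranging: v = √(2·KE/m).
KE = 3.91 kJ = 3910 J; m = 9.93 kg.
v = 28.06 m/s
28.06 m/s × (1 mph / 0.4470 m/s) = 62.77 mph

62.8 mph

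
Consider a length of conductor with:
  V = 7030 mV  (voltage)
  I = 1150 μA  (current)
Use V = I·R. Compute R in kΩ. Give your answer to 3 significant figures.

Solving V = I·R for R: R = V/I.
V = 7030 mV = 7.030 V; I = 1150 μA = 0.001150 A.
R = 6113 Ω
6113 Ω × (1 kΩ / 1000 Ω) = 6.113 kΩ

6.11 kΩ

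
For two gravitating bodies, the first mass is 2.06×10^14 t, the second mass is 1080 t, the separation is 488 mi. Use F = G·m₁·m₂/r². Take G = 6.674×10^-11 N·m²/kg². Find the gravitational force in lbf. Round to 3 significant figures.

From Newton's law of gravitation: F = Gm₁m₂/r².
m₁ = 2.06×10^14 t = 2.060×10^17 kg; m₂ = 1080 t = 1.080×10^6 kg; r = 488 mi = 7.854×10^5 m; G = 6.674×10^-11 N·m²/kg².
F = 24.07 N
24.07 N × (1 lbf / 4.448 N) = 5.412 lbf

5.41 lbf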